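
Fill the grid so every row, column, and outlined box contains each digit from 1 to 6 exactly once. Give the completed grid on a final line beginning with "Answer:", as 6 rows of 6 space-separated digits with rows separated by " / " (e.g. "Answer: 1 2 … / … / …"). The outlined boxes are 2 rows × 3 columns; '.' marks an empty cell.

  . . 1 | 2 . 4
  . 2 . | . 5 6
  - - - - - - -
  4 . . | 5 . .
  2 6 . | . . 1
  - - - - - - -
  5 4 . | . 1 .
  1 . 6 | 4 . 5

Step 1. [r4c4∈{3}] nothing but 3 survives at r4c4 ⇒ r4c4=3.
Step 2. [r6c2∈{3}] r6c2's peers cover all but 3, so r6c2=3.
Step 3. [r3c6∈{2}] r3c6's peers cover all but 2. So r3c6=2.
Step 4. [r2c1∈{3}] only 3 remains possible at r2c1, so r2c1=3.
Step 5. [r3c2∈{1}] only 1 remains possible at r3c2, so r3c2=1.
Step 6. [r5c4∈{6}] only 6 remains possible at r5c4, so r5c4=6.
Step 7. [r5c6∈{3}] only 3 remains possible at r5c6. So r5c6=3.
Step 8. [r1c5∈{3}] r1c5 is down to just 3, so r1c5=3.
Step 9. [r3c3∈{3}] only 3 remains possible at r3c3. So r3c3=3.
Step 10. [r1c1∈{6}] r1c1 has the single candidate 6. So r1c1=6.
Step 11. [r4c3∈{5}] nothing but 5 survives at r4c3 ⇒ r4c3=5.
Step 12. [r4c5∈{4}] only 4 remains possible at r4c5, so r4c5=4.
Step 13. [r2c3∈{4}] r2c3 is down to just 4 ⇒ r2c3=4.
Step 14. [r2c4∈{1}] nothing but 1 survives at r2c4 ⇒ r2c4=1.
Step 15. [r3c5∈{6}] nothing but 6 survives at r3c5, so r3c5=6.
Step 16. [r1c2∈{5}] only 5 remains possible at r1c2, so r1c2=5.
Step 17. [r6c5∈{2}] r6c5 is down to just 2. So r6c5=2.
Step 18. [r5c3∈{2}] r5c3's peers cover all but 2 ⇒ r5c3=2.

Answer: 6 5 1 2 3 4 / 3 2 4 1 5 6 / 4 1 3 5 6 2 / 2 6 5 3 4 1 / 5 4 2 6 1 3 / 1 3 6 4 2 5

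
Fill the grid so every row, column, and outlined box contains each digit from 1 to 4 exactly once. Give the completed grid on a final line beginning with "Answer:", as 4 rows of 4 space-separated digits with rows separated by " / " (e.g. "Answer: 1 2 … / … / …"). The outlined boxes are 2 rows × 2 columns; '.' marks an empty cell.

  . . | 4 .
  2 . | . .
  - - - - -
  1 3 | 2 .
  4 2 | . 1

Step 1. [r2c4∈{3}] only 3 remains possible at r2c4, so r2c4=3.
Step 2. [r1c2∈{1}] only 1 remains possible at r1c2. So r1c2=1.
Step 3. [r2c2∈{4}] only 4 remains possible at r2c2. So r2c2=4.
Step 4. [r2c3∈{1}] nothing but 1 survives at r2c3 ⇒ r2c3=1.
Step 5. [r3c4∈{4}] nothing but 4 survives at r3c4 ⇒ r3c4=4.
Step 6. [r1c4∈{2}] nothing but 2 survives at r1c4. So r1c4=2.
Step 7. [r1c1∈{3}] nothing but 3 survives at r1c1, so r1c1=3.
Step 8. [r4c3∈{3}] only 3 remains possible at r4c3. So r4c3=3.

Answer: 3 1 4 2 / 2 4 1 3 / 1 3 2 4 / 4 2 3 1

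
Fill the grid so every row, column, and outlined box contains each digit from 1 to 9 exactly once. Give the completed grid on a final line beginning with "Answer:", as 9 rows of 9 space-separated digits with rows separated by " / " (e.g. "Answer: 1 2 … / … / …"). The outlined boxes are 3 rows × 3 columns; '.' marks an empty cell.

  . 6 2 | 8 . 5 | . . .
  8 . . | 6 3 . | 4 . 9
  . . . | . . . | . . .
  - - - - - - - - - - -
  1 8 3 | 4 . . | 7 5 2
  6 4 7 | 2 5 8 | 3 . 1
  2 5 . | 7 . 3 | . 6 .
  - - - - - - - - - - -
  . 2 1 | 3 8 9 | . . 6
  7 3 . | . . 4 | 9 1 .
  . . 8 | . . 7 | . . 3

Step 1. [r3c4∈{1,9}] in col 4, 9 fits only at r3c4 ⇒ r3c4=9.
Step 2. [r3c8∈{2,3,7,8}] col 8 places 8 nowhere but r3c8 ⇒ r3c8=8.
Step 3. [r6c5∈{1,9}] r6c5 is the only open cell in row 6 admitting 1 ⇒ r6c5=1.
Step 4. [r3c3∈{4,5}] r3c3 is the only open cell in col 3 admitting 4. So r3c3=4.
Step 5. [r7c7∈{5}] r7c7's peers cover all but 5, so r7c7=5.
Step 6. [r1c9∈{7}] r1c9's peers cover all but 7 ⇒ r1c9=7.
Step 7. [r9c5∈{2,6}] 6 has one home in row 9: r9c5, so r9c5=6.
Step 8. [r2c8∈{2}] r2c8 has the single candidate 2. So r2c8=2.
Step 9. [r3c6∈{1,2}] 2 has one home in col 6: r3c6. So r3c6=2.
Step 10. [r3c1∈{3,5}] in row 3, 3 fits only at r3c1. So r3c1=3.
Step 11. [r9c1∈{4,5,9}] in col 1, 5 fits only at r9c1, so r9c1=5.
Step 12. [r2c2∈{1,7}] across row 2, 7 lands solely at r2c2 ⇒ r2c2=7.
Step 13. [r3c7∈{1,6}] across row 3, 6 lands solely at r3c7. So r3c7=6.
Step 14. [r8c9∈{8}] nothing but 8 survives at r8c9. So r8c9=8.
Step 15. [r7c8∈{4,7}] in row 7, 7 fits only at r7c8, so r7c8=7.
Step 16. [r4c5∈{9}] nothing but 9 survives at r4c5. So r4c5=9.
Step 17. [r4c6∈{6}] only 6 remains possible at r4c6. So r4c6=6.
Step 18. [r1c8∈{3}] only 3 remains possible at r1c8 ⇒ r1c8=3.
Step 19. [r2c3∈{5}] r2c3's peers cover all but 5 ⇒ r2c3=5.
Step 20. [r1c1∈{9}] nothing but 9 survives at r1c1, so r1c1=9.
Step 21. [r8c3∈{6}] r8c3's peers cover all but 6 ⇒ r8c3=6.
Step 22. [r9c8∈{4}] only 4 remains possible at r9c8. So r9c8=4.
Step 23. [r3c2∈{1}] r3c2's peers cover all but 1. So r3c2=1.
Step 24. [r3c9∈{5}] nothing but 5 survives at r3c9 ⇒ r3c9=5.
Step 25. [r6c7∈{8}] r6c7 is down to just 8. So r6c7=8.
Step 26. [r3c5∈{7}] nothing but 7 survives at r3c5, so r3c5=7.
Step 27. [r8c5∈{2}] r8c5's peers cover all but 2 ⇒ r8c5=2.
Step 28. [r1c7∈{1}] only 1 remains possible at r1c7. So r1c7=1.
Step 29. [r2c6∈{1}] r2c6's peers cover all but 1. So r2c6=1.
Step 30. [r8c4∈{5}] nothing but 5 survives at r8c4. So r8c4=5.
Step 31. [r7c1∈{4}] nothing but 4 survives at r7c1. So r7c1=4.
Step 32. [r1c5∈{4}] r1c5 is down to just 4, so r1c5=4.
Step 33. [r6c3∈{9}] r6c3 is down to just 9. So r6c3=9.
Step 34. [r9c4∈{1}] r9c4's peers cover all but 1 ⇒ r9c4=1.
Step 35. [r9c2∈{9}] only 9 remains possible at r9c2 ⇒ r9c2=9.
Step 36. [r5c8∈{9}] r5c8's peers cover all but 9. So r5c8=9.
Step 37. [r6c9∈{4}] r6c9 is down to just 4. So r6c9=4.
Step 38. [r9c7∈{2}] r9c7 is down to just 2 ⇒ r9c7=2.

Answer: 9 6 2 8 4 5 1 3 7 / 8 7 5 6 3 1 4 2 9 / 3 1 4 9 7 2 6 8 5 / 1 8 3 4 9 6 7 5 2 / 6 4 7 2 5 8 3 9 1 / 2 5 9 7 1 3 8 6 4 / 4 2 1 3 8 9 5 7 6 / 7 3 6 5 2 4 9 1 8 / 5 9 8 1 6 7 2 4 3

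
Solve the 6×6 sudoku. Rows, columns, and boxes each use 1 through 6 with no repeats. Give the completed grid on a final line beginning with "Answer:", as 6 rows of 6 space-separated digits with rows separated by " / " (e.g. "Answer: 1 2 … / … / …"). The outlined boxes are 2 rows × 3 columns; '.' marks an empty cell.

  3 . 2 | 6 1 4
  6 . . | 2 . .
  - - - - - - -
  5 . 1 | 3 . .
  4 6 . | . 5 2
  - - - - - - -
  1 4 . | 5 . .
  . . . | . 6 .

Step 1. [r6c2∈{2,3,5}] in col 2, 3 fits only at r6c2, so r6c2=3.
Step 2. [r2c6∈{3,5}] r2c6 is the only open cell in col 6 admitting 5 ⇒ r2c6=5.
Step 3. [r6c6∈{1}] r6c6 has the single candidate 1 ⇒ r6c6=1.
Step 4. [r2c5∈{3}] r2c5 is down to just 3. So r2c5=3.
Step 5. [r6c4∈{4}] r6c4 has the single candidate 4 ⇒ r6c4=4.
Step 6. [r6c1∈{2}] r6c1's peers cover all but 2. So r6c1=2.
Step 7. [r3c6∈{6}] r3c6 is down to just 6, so r3c6=6.
Step 8. [r4c3∈{3}] r4c3 has the single candidate 3, so r4c3=3.
Step 9. [r3c5∈{4}] only 4 remains possible at r3c5, so r3c5=4.
Step 10. [r1c2∈{5}] r1c2's peers cover all but 5, so r1c2=5.
Step 11. [r2c3∈{4}] nothing but 4 survives at r2c3. So r2c3=4.
Step 12. [r5c5∈{2}] r5c5 is down to just 2. So r5c5=2.
Step 13. [r5c3∈{6}] only 6 remains possible at r5c3. So r5c3=6.
Step 14. [r2c2∈{1}] r2c2's peers cover all but 1 ⇒ r2c2=1.
Step 15. [r5c6∈{3}] r5c6 is down to just 3 ⇒ r5c6=3.
Step 16. [r3c2∈{2}] r3c2's peers cover all but 2. So r3c2=2.
Step 17. [r4c4∈{1}] nothing but 1 survives at r4c4. So r4c4=1.
Step 18. [r6c3∈{5}] r6c3's peers cover all but 5 ⇒ r6c3=5.

Answer: 3 5 2 6 1 4 / 6 1 4 2 3 5 / 5 2 1 3 4 6 / 4 6 3 1 5 2 / 1 4 6 5 2 3 / 2 3 5 4 6 1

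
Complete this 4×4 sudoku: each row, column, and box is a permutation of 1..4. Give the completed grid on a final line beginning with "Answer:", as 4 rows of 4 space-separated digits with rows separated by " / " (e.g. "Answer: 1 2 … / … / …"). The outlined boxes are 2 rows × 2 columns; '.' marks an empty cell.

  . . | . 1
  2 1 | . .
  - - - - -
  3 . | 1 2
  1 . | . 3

Step 1. [r4c3∈{4}] r4c3 has the single candidate 4 ⇒ r4c3=4.
Step 2. [r1c2∈{3,4}] in col 2, 3 fits only at r1c2, so r1c2=3.
Step 3. [r3c2∈{4}] nothing but 4 survives at r3c2. So r3c2=4.
Step 4. [r1c1∈{4}] r1c1's peers cover all but 4. So r1c1=4.
Step 5. [r4c2∈{2}] r4c2 has the single candidate 2 ⇒ r4c2=2.
Step 6. [r2c4∈{4}] nothing but 4 survives at r2c4, so r2c4=4.
Step 7. [r2c3∈{3}] nothing but 3 survives at r2c3, so r2c3=3.
Step 8. [r1c3∈{2}] r1c3's peers cover all but 2. So r1c3=2.

Answer: 4 3 2 1 / 2 1 3 4 / 3 4 1 2 / 1 2 4 3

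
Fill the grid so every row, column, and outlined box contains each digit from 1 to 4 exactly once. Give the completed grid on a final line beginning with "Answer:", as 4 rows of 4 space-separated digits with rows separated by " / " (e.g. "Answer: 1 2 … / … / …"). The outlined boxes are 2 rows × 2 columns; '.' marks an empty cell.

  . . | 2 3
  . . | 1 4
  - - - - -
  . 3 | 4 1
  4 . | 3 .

Step 1. [r4c2∈{1,2}] r4c2 is the only open cell in row 4 admitting 1 ⇒ r4c2=1.
Step 2. [r2c2∈{2}] r2c2 has the single candidate 2 ⇒ r2c2=2.
Step 3. [r3c1∈{2}] nothing but 2 survives at r3c1, so r3c1=2.
Step 4. [r1c1∈{1}] only 1 remains possible at r1c1, so r1c1=1.
Step 5. [r4c4∈{2}] nothing but 2 survives at r4c4 ⇒ r4c4=2.
Step 6. [r2c1∈{3}] only 3 remains possible at r2c1 ⇒ r2c1=3.
Step 7. [r1c2∈{4}] nothing but 4 survives at r1c2 ⇒ r1c2=4.

Answer: 1 4 2 3 / 3 2 1 4 / 2 3 4 1 / 4 1 3 2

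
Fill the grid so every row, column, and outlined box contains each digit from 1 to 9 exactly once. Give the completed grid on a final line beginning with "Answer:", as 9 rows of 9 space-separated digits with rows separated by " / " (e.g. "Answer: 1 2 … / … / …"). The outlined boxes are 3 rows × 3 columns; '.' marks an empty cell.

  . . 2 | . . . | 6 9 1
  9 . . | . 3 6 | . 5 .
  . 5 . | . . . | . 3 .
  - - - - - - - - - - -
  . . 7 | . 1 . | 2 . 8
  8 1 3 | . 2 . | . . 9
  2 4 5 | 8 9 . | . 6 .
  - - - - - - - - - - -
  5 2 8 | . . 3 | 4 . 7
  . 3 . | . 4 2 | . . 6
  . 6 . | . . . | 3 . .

Step 1. [r6c6∈{7}] nothing but 7 survives at r6c6, so r6c6=7.
Step 2. [r7c4∈{1,6,9}] in row 7, 9 fits only at r7c4. So r7c4=9.
Step 3. [r9c9∈{2,5}] 5 has one home in col 9: r9c9 ⇒ r9c9=5.
Step 4. [r8c4∈{1,5,7}] r8c4 is the only open cell in row 8 admitting 5, so r8c4=5.
Step 5. [r8c1∈{1,7}] r8c1 is the only open cell in row 8 admitting 7 ⇒ r8c1=7.
Step 6. [r8c7∈{1,8,9}] in col 7, 9 fits only at r8c7. So r8c7=9.
Step 7. [r8c3∈{1}] only 1 remains possible at r8c3 ⇒ r8c3=1.
Step 8. [r2c3∈{4}] nothing but 4 survives at r2c3 ⇒ r2c3=4.
Step 9. [r2c4∈{1,2,7}] r2c4 is the only open cell in row 2 admitting 1 ⇒ r2c4=1.
Step 10. [r9c4∈{7}] only 7 remains possible at r9c4, so r9c4=7.
Step 11. [r1c4∈{4}] r1c4 is down to just 4, so r1c4=4.
Step 12. [r9c5∈{8}] r9c5's peers cover all but 8 ⇒ r9c5=8.
Step 13. [r4c6∈{4,5}] in row 4, 5 fits only at r4c6, so r4c6=5.
Step 14. [r4c1∈{6}] r4c1's peers cover all but 6, so r4c1=6.
Step 15. [r3c5∈{7}] r3c5 is down to just 7. So r3c5=7.
Step 16. [r2c7∈{7,8}] box 3 places 7 nowhere but r2c7. So r2c7=7.
Step 17. [r1c6∈{8}] r1c6's peers cover all but 8, so r1c6=8.
Step 18. [r9c8∈{1,2}] in row 9, 2 fits only at r9c8 ⇒ r9c8=2.
Step 19. [r5c6∈{4}] r5c6's peers cover all but 4 ⇒ r5c6=4.
Step 20. [r2c9∈{2}] nothing but 2 survives at r2c9 ⇒ r2c9=2.
Step 21. [r3c1∈{1}] r3c1's peers cover all but 1 ⇒ r3c1=1.
Step 22. [r9c1∈{4}] r9c1 has the single candidate 4, so r9c1=4.
Step 23. [r4c2∈{9}] nothing but 9 survives at r4c2. So r4c2=9.
Step 24. [r7c5∈{6}] only 6 remains possible at r7c5, so r7c5=6.
Step 25. [r4c8∈{4}] nothing but 4 survives at r4c8 ⇒ r4c8=4.
Step 26. [r3c6∈{9}] r3c6 has the single candidate 9 ⇒ r3c6=9.
Step 27. [r3c9∈{4}] r3c9's peers cover all but 4, so r3c9=4.
Step 28. [r1c5∈{5}] r1c5 is down to just 5. So r1c5=5.
Step 29. [r9c3∈{9}] r9c3's peers cover all but 9 ⇒ r9c3=9.
Step 30. [r5c7∈{5}] r5c7's peers cover all but 5, so r5c7=5.
Step 31. [r8c8∈{8}] r8c8 has the single candidate 8 ⇒ r8c8=8.
Step 32. [r5c4∈{6}] r5c4 is down to just 6. So r5c4=6.
Step 33. [r9c6∈{1}] only 1 remains possible at r9c6. So r9c6=1.
Step 34. [r1c2∈{7}] r1c2 has the single candidate 7 ⇒ r1c2=7.
Step 35. [r3c4∈{2}] r3c4 is down to just 2, so r3c4=2.
Step 36. [r4c4∈{3}] r4c4's peers cover all but 3, so r4c4=3.
Step 37. [r6c7∈{1}] only 1 remains possible at r6c7 ⇒ r6c7=1.
Step 38. [r1c1∈{3}] r1c1 has the single candidate 3 ⇒ r1c1=3.
Step 39. [r5c8∈{7}] r5c8's peers cover all but 7, so r5c8=7.
Step 40. [r6c9∈{3}] nothing but 3 survives at r6c9 ⇒ r6c9=3.
Step 41. [r7c8∈{1}] r7c8 is down to just 1, so r7c8=1.
Step 42. [r3c3∈{6}] nothing but 6 survives at r3c3 ⇒ r3c3=6.
Step 43. [r3c7∈{8}] r3c7 is down to just 8, so r3c7=8.
Step 44. [r2c2∈{8}] r2c2's peers cover all but 8 ⇒ r2c2=8.

Answer: 3 7 2 4 5 8 6 9 1 / 9 8 4 1 3 6 7 5 2 / 1 5 6 2 7 9 8 3 4 / 6 9 7 3 1 5 2 4 8 / 8 1 3 6 2 4 5 7 9 / 2 4 5 8 9 7 1 6 3 / 5 2 8 9 6 3 4 1 7 / 7 3 1 5 4 2 9 8 6 / 4 6 9 7 8 1 3 2 5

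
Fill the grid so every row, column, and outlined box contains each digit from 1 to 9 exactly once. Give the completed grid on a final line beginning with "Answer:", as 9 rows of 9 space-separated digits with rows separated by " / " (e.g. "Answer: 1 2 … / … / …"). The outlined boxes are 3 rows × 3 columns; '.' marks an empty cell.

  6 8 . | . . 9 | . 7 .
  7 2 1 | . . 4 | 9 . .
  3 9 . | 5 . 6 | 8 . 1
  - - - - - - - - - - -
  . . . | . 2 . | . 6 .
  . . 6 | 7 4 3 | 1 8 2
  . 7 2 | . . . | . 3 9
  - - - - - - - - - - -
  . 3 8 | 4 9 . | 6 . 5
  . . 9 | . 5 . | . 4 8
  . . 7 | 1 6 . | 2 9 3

Step 1. [r5c2∈{5}] r5c2 has the single candidate 5 ⇒ r5c2=5.
Step 2. [r1c7∈{3,4,5}] in col 7, 3 fits only at r1c7 ⇒ r1c7=3.
Step 3. [r7c6∈{2,7}] across row 7, 7 lands solely at r7c6 ⇒ r7c6=7.
Step 4. [r3c3∈{4}] r3c3 is down to just 4, so r3c3=4.
Step 5. [r8c4∈{2,3}] across row 8, 3 lands solely at r8c4 ⇒ r8c4=3.
Step 6. [r2c4∈{8}] r2c4 is down to just 8. So r2c4=8.
Step 7. [r6c5∈{1,8}] in col 5, 8 fits only at r6c5 ⇒ r6c5=8.
Step 8. [r4c1∈{1,4,8,9}] r4c1 is the only open cell in row 4 admitting 8, so r4c1=8.
Step 9. [r9c2∈{4}] only 4 remains possible at r9c2, so r9c2=4.
Step 10. [r4c2∈{1}] nothing but 1 survives at r4c2, so r4c2=1.
Step 11. [r8c1∈{1,2}] row 8 places 1 nowhere but r8c1 ⇒ r8c1=1.
Step 12. [r4c6∈{5}] nothing but 5 survives at r4c6, so r4c6=5.
Step 13. [r4c9∈{4,7}] across col 9, 7 lands solely at r4c9. So r4c9=7.
Step 14. [r6c7∈{4,5}] across row 6, 5 lands solely at r6c7 ⇒ r6c7=5.
Step 15. [r1c5∈{1}] r1c5 is down to just 1. So r1c5=1.
Step 16. [r4c3∈{3}] r4c3 has the single candidate 3 ⇒ r4c3=3.
Step 17. [r8c2∈{6}] nothing but 6 survives at r8c2, so r8c2=6.
Step 18. [r2c5∈{3}] only 3 remains possible at r2c5. So r2c5=3.
Step 19. [r3c5∈{7}] nothing but 7 survives at r3c5. So r3c5=7.
Step 20. [r6c4∈{6}] r6c4 has the single candidate 6 ⇒ r6c4=6.
Step 21. [r7c1∈{2}] r7c1 is down to just 2, so r7c1=2.
Step 22. [r4c7∈{4}] r4c7's peers cover all but 4 ⇒ r4c7=4.
Step 23. [r9c1∈{5}] nothing but 5 survives at r9c1. So r9c1=5.
Step 24. [r8c6∈{2}] r8c6's peers cover all but 2, so r8c6=2.
Step 25. [r8c7∈{7}] r8c7 has the single candidate 7 ⇒ r8c7=7.
Step 26. [r7c8∈{1}] r7c8 has the single candidate 1, so r7c8=1.
Step 27. [r1c4∈{2}] r1c4's peers cover all but 2, so r1c4=2.
Step 28. [r3c8∈{2}] nothing but 2 survives at r3c8 ⇒ r3c8=2.
Step 29. [r1c9∈{4}] r1c9 has the single candidate 4 ⇒ r1c9=4.
Step 30. [r6c6∈{1}] nothing but 1 survives at r6c6, so r6c6=1.
Step 31. [r4c4∈{9}] nothing but 9 survives at r4c4. So r4c4=9.
Step 32. [r5c1∈{9}] r5c1 has the single candidate 9 ⇒ r5c1=9.
Step 33. [r2c8∈{5}] nothing but 5 survives at r2c8. So r2c8=5.
Step 34. [r9c6∈{8}] r9c6 is down to just 8 ⇒ r9c6=8.
Step 35. [r2c9∈{6}] r2c9 has the single candidate 6, so r2c9=6.
Step 36. [r1c3∈{5}] nothing but 5 survives at r1c3 ⇒ r1c3=5.
Step 37. [r6c1∈{4}] r6c1 has the single candidate 4 ⇒ r6c1=4.

Answer: 6 8 5 2 1 9 3 7 4 / 7 2 1 8 3 4 9 5 6 / 3 9 4 5 7 6 8 2 1 / 8 1 3 9 2 5 4 6 7 / 9 5 6 7 4 3 1 8 2 / 4 7 2 6 8 1 5 3 9 / 2 3 8 4 9 7 6 1 5 / 1 6 9 3 5 2 7 4 8 / 5 4 7 1 6 8 2 9 3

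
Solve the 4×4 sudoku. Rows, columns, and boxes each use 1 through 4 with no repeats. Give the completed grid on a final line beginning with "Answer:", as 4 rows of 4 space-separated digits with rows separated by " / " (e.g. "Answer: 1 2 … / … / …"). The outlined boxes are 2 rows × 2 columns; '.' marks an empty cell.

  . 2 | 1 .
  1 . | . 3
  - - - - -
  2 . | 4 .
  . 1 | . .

Step 1. [r4c1∈{3,4}] across row 4, 4 lands solely at r4c1. So r4c1=4.
Step 2. [r2c3∈{2}] r2c3 is down to just 2, so r2c3=2.
Step 3. [r1c1∈{3}] r1c1's peers cover all but 3. So r1c1=3.
Step 4. [r2c2∈{4}] r2c2 has the single candidate 4. So r2c2=4.
Step 5. [r3c4∈{1}] r3c4 has the single candidate 1. So r3c4=1.
Step 6. [r3c2∈{3}] r3c2's peers cover all but 3. So r3c2=3.
Step 7. [r4c3∈{3}] r4c3 is down to just 3, so r4c3=3.
Step 8. [r4c4∈{2}] r4c4 has the single candidate 2, so r4c4=2.
Step 9. [r1c4∈{4}] only 4 remains possible at r1c4 ⇒ r1c4=4.

Answer: 3 2 1 4 / 1 4 2 3 / 2 3 4 1 / 4 1 3 2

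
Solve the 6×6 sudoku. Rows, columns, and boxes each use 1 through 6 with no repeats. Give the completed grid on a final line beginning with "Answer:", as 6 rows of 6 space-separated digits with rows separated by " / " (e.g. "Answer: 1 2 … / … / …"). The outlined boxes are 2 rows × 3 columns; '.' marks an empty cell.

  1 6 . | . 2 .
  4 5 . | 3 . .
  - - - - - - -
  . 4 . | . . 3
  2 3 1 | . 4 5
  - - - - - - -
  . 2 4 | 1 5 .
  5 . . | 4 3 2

Step 1. [r3c1∈{6}] r3c1 has the single candidate 6, so r3c1=6.
Step 2. [r2c6∈{1,6}] 1 has one home in col 6: r2c6. So r2c6=1.
Step 3. [r3c3∈{5}] r3c3's peers cover all but 5. So r3c3=5.
Step 4. [r2c5∈{6}] r2c5 has the single candidate 6. So r2c5=6.
Step 5. [r4c4∈{6}] r4c4 is down to just 6 ⇒ r4c4=6.
Step 6. [r5c6∈{6}] r5c6's peers cover all but 6, so r5c6=6.
Step 7. [r3c4∈{2}] r3c4's peers cover all but 2, so r3c4=2.
Step 8. [r3c5∈{1}] r3c5 has the single candidate 1, so r3c5=1.
Step 9. [r5c1∈{3}] r5c1's peers cover all but 3, so r5c1=3.
Step 10. [r2c3∈{2}] r2c3's peers cover all but 2 ⇒ r2c3=2.
Step 11. [r6c3∈{6}] r6c3 has the single candidate 6. So r6c3=6.
Step 12. [r6c2∈{1}] only 1 remains possible at r6c2 ⇒ r6c2=1.
Step 13. [r1c6∈{4}] r1c6 has the single candidate 4 ⇒ r1c6=4.
Step 14. [r1c4∈{5}] r1c4 is down to just 5. So r1c4=5.
Step 15. [r1c3∈{3}] nothing but 3 survives at r1c3 ⇒ r1c3=3.

Answer: 1 6 3 5 2 4 / 4 5 2 3 6 1 / 6 4 5 2 1 3 / 2 3 1 6 4 5 / 3 2 4 1 5 6 / 5 1 6 4 3 2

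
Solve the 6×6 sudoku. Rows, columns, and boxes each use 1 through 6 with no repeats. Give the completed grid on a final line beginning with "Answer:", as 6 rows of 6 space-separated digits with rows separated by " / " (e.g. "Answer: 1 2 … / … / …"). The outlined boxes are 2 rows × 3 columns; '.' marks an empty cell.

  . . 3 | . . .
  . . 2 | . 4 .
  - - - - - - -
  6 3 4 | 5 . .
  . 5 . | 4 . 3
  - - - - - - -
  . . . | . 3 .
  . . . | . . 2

Step 1. [r5c6∈{1,4,5,6}] across col 6, 4 lands solely at r5c6 ⇒ r5c6=4.
Step 2. [r6c5∈{1,5,6}] box 6 places 5 nowhere but r6c5. So r6c5=5.
Step 3. [r3c6∈{1}] r3c6 is down to just 1. So r3c6=1.
Step 4. [r1c5∈{1,2,6}] in col 5, 1 fits only at r1c5, so r1c5=1.
Step 5. [r4c1∈{1,2}] box 3 places 2 nowhere but r4c1. So r4c1=2.
Step 6. [r5c3∈{1,5,6}] 5 has one home in col 3: r5c3, so r5c3=5.
Step 7. [r5c1∈{1}] r5c1's peers cover all but 1, so r5c1=1.
Step 8. [r5c4∈{6}] nothing but 6 survives at r5c4, so r5c4=6.
Step 9. [r2c1∈{5}] only 5 remains possible at r2c1 ⇒ r2c1=5.
Step 10. [r1c1∈{4}] r1c1's peers cover all but 4, so r1c1=4.
Step 11. [r1c2∈{6}] only 6 remains possible at r1c2. So r1c2=6.
Step 12. [r2c2∈{1}] r2c2's peers cover all but 1. So r2c2=1.
Step 13. [r6c4∈{1}] only 1 remains possible at r6c4, so r6c4=1.
Step 14. [r3c5∈{2}] r3c5 is down to just 2, so r3c5=2.
Step 15. [r2c6∈{6}] only 6 remains possible at r2c6. So r2c6=6.
Step 16. [r4c3∈{1}] r4c3 is down to just 1. So r4c3=1.
Step 17. [r5c2∈{2}] nothing but 2 survives at r5c2, so r5c2=2.
Step 18. [r1c6∈{5}] r1c6 has the single candidate 5. So r1c6=5.
Step 19. [r1c4∈{2}] r1c4's peers cover all but 2 ⇒ r1c4=2.
Step 20. [r6c1∈{3}] r6c1 is down to just 3, so r6c1=3.
Step 21. [r6c3∈{6}] nothing but 6 survives at r6c3. So r6c3=6.
Step 22. [r4c5∈{6}] r4c5 is down to just 6 ⇒ r4c5=6.
Step 23. [r6c2∈{4}] r6c2 is down to just 4, so r6c2=4.
Step 24. [r2c4∈{3}] r2c4 is down to just 3. So r2c4=3.

Answer: 4 6 3 2 1 5 / 5 1 2 3 4 6 / 6 3 4 5 2 1 / 2 5 1 4 6 3 / 1 2 5 6 3 4 / 3 4 6 1 5 2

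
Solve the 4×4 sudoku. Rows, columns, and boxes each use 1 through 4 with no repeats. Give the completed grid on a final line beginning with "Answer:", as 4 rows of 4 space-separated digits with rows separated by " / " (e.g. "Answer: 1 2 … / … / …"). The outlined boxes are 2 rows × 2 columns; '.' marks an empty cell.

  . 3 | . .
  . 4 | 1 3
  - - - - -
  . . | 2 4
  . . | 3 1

Step 1. [r2c1∈{2}] r2c1 is down to just 2 ⇒ r2c1=2.
Step 2. [r3c1∈{1,3}] in row 3, 3 fits only at r3c1, so r3c1=3.
Step 3. [r3c2∈{1}] nothing but 1 survives at r3c2, so r3c2=1.
Step 4. [r4c1∈{4}] only 4 remains possible at r4c1, so r4c1=4.
Step 5. [r1c4∈{2}] only 2 remains possible at r1c4 ⇒ r1c4=2.
Step 6. [r1c1∈{1}] nothing but 1 survives at r1c1, so r1c1=1.
Step 7. [r4c2∈{2}] only 2 remains possible at r4c2, so r4c2=2.
Step 8. [r1c3∈{4}] only 4 remains possible at r1c3 ⇒ r1c3=4.

Answer: 1 3 4 2 / 2 4 1 3 / 3 1 2 4 / 4 2 3 1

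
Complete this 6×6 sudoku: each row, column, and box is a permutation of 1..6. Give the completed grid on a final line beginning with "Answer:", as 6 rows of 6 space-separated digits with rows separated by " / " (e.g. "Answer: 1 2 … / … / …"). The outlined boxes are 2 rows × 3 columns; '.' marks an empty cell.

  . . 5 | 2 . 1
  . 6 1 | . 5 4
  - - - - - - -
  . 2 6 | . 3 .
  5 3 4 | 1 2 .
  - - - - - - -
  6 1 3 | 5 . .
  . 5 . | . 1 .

Step 1. [r6c6∈{2,3,6}] across col 6, 3 lands solely at r6c6, so r6c6=3.
Step 2. [r6c1∈{2,4}] r6c1 is the only open cell in box 5 admitting 4, so r6c1=4.
Step 3. [r2c4∈{3}] only 3 remains possible at r2c4 ⇒ r2c4=3.
Step 4. [r6c4∈{6}] r6c4 is down to just 6. So r6c4=6.
Step 5. [r2c1∈{2}] r2c1's peers cover all but 2, so r2c1=2.
Step 6. [r5c6∈{2}] nothing but 2 survives at r5c6 ⇒ r5c6=2.
Step 7. [r3c1∈{1}] r3c1 has the single candidate 1 ⇒ r3c1=1.
Step 8. [r5c5∈{4}] r5c5 has the single candidate 4, so r5c5=4.
Step 9. [r1c1∈{3}] r1c1's peers cover all but 3, so r1c1=3.
Step 10. [r1c2∈{4}] only 4 remains possible at r1c2. So r1c2=4.
Step 11. [r4c6∈{6}] nothing but 6 survives at r4c6. So r4c6=6.
Step 12. [r3c4∈{4}] r3c4's peers cover all but 4, so r3c4=4.
Step 13. [r3c6∈{5}] nothing but 5 survives at r3c6 ⇒ r3c6=5.
Step 14. [r6c3∈{2}] nothing but 2 survives at r6c3, so r6c3=2.
Step 15. [r1c5∈{6}] r1c5 has the single candidate 6 ⇒ r1c5=6.

Answer: 3 4 5 2 6 1 / 2 6 1 3 5 4 / 1 2 6 4 3 5 / 5 3 4 1 2 6 / 6 1 3 5 4 2 / 4 5 2 6 1 3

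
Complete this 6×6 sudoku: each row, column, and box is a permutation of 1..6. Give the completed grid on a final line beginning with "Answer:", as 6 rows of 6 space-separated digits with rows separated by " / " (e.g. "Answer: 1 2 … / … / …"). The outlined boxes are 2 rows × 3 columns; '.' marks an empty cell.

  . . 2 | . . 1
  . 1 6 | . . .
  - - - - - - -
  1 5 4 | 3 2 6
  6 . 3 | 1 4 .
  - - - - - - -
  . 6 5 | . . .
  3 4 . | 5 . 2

Step 1. [r5c4∈{4}] nothing but 4 survives at r5c4, so r5c4=4.
Step 2. [r2c6∈{3,4,5}] in col 6, 4 fits only at r2c6. So r2c6=4.
Step 3. [r2c5∈{3,5}] across row 2, 3 lands solely at r2c5. So r2c5=3.
Step 4. [r1c5∈{5,6}] in col 5, 5 fits only at r1c5 ⇒ r1c5=5.
Step 5. [r6c3∈{1}] only 1 remains possible at r6c3 ⇒ r6c3=1.
Step 6. [r6c5∈{6}] nothing but 6 survives at r6c5 ⇒ r6c5=6.
Step 7. [r4c2∈{2}] r4c2 has the single candidate 2 ⇒ r4c2=2.
Step 8. [r4c6∈{5}] r4c6 has the single candidate 5. So r4c6=5.
Step 9. [r5c1∈{2}] only 2 remains possible at r5c1 ⇒ r5c1=2.
Step 10. [r5c5∈{1}] r5c5 is down to just 1. So r5c5=1.
Step 11. [r2c4∈{2}] only 2 remains possible at r2c4. So r2c4=2.
Step 12. [r5c6∈{3}] nothing but 3 survives at r5c6, so r5c6=3.
Step 13. [r1c1∈{4}] only 4 remains possible at r1c1 ⇒ r1c1=4.
Step 14. [r1c2∈{3}] nothing but 3 survives at r1c2. So r1c2=3.
Step 15. [r1c4∈{6}] only 6 remains possible at r1c4. So r1c4=6.
Step 16. [r2c1∈{5}] only 5 remains possible at r2c1, so r2c1=5.

Answer: 4 3 2 6 5 1 / 5 1 6 2 3 4 / 1 5 4 3 2 6 / 6 2 3 1 4 5 / 2 6 5 4 1 3 / 3 4 1 5 6 2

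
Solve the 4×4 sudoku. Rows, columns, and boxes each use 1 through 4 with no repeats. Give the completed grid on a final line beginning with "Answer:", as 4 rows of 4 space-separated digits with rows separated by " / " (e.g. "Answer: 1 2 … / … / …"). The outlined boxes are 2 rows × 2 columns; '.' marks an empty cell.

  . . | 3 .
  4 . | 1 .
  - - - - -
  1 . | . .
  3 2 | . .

Step 1. [r1c4∈{2,4}] r1c4 is the only open cell in row 1 admitting 4. So r1c4=4.
Step 2. [r3c3∈{2,4}] across col 3, 2 lands solely at r3c3. So r3c3=2.
Step 3. [r1c2∈{1}] r1c2 is down to just 1 ⇒ r1c2=1.
Step 4. [r4c4∈{1}] nothing but 1 survives at r4c4, so r4c4=1.
Step 5. [r3c2∈{4}] r3c2 has the single candidate 4 ⇒ r3c2=4.
Step 6. [r3c4∈{3}] nothing but 3 survives at r3c4. So r3c4=3.
Step 7. [r1c1∈{2}] r1c1's peers cover all but 2, so r1c1=2.
Step 8. [r2c2∈{3}] r2c2's peers cover all but 3, so r2c2=3.
Step 9. [r2c4∈{2}] only 2 remains possible at r2c4. So r2c4=2.
Step 10. [r4c3∈{4}] r4c3's peers cover all but 4. So r4c3=4.

Answer: 2 1 3 4 / 4 3 1 2 / 1 4 2 3 / 3 2 4 1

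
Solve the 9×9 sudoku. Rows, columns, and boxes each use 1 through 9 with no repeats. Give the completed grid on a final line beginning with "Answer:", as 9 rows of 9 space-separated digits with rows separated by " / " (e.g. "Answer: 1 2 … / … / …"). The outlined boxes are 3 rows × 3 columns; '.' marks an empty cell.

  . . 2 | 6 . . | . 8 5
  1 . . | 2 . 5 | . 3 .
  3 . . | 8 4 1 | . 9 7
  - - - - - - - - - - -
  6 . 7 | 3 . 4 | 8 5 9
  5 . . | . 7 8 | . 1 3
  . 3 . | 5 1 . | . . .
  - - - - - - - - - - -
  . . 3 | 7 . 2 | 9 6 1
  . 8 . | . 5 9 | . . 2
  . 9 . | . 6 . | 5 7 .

Step 1. [r7c1∈{4}] only 4 remains possible at r7c1. So r7c1=4.
Step 2. [r5c7∈{2,4,6}] 6 has one home in row 5: r5c7, so r5c7=6.
Step 3. [r2c7∈{4}] r2c7 has the single candidate 4, so r2c7=4.
Step 4. [r6c9∈{4}] r6c9 has the single candidate 4 ⇒ r6c9=4.
Step 5. [r8c3∈{1,6}] in row 8, 6 fits only at r8c3, so r8c3=6.
Step 6. [r6c1∈{2,8,9}] 8 has one home in col 1: r6c1 ⇒ r6c1=8.
Step 7. [r2c2∈{6,7}] in row 2, 7 fits only at r2c2, so r2c2=7.
Step 8. [r1c1∈{9}] nothing but 9 survives at r1c1. So r1c1=9.
Step 9. [r9c4∈{1,4}] in row 9, 4 fits only at r9c4. So r9c4=4.
Step 10. [r5c2∈{2,4}] across row 5, 2 lands solely at r5c2 ⇒ r5c2=2.
Step 11. [r6c7∈{2,7}] across row 6, 7 lands solely at r6c7, so r6c7=7.
Step 12. [r3c2∈{5,6}] across row 3, 6 lands solely at r3c2. So r3c2=6.
Step 13. [r1c6∈{3,7}] across row 1, 7 lands solely at r1c6, so r1c6=7.
Step 14. [r5c4∈{9}] r5c4 is down to just 9. So r5c4=9.
Step 15. [r4c5∈{2}] r4c5 is down to just 2 ⇒ r4c5=2.
Step 16. [r3c7∈{2}] only 2 remains possible at r3c7. So r3c7=2.
Step 17. [r6c3∈{9}] r6c3's peers cover all but 9. So r6c3=9.
Step 18. [r7c5∈{8}] only 8 remains possible at r7c5, so r7c5=8.
Step 19. [r6c6∈{6}] nothing but 6 survives at r6c6, so r6c6=6.
Step 20. [r5c3∈{4}] only 4 remains possible at r5c3. So r5c3=4.
Step 21. [r8c8∈{4}] nothing but 4 survives at r8c8, so r8c8=4.
Step 22. [r9c9∈{8}] r9c9 has the single candidate 8, so r9c9=8.
Step 23. [r4c2∈{1}] r4c2 has the single candidate 1 ⇒ r4c2=1.
Step 24. [r9c3∈{1}] r9c3's peers cover all but 1 ⇒ r9c3=1.
Step 25. [r9c6∈{3}] nothing but 3 survives at r9c6. So r9c6=3.
Step 26. [r8c1∈{7}] r8c1 is down to just 7. So r8c1=7.
Step 27. [r3c3∈{5}] nothing but 5 survives at r3c3, so r3c3=5.
Step 28. [r6c8∈{2}] r6c8 is down to just 2. So r6c8=2.
Step 29. [r1c5∈{3}] nothing but 3 survives at r1c5 ⇒ r1c5=3.
Step 30. [r2c9∈{6}] r2c9 has the single candidate 6. So r2c9=6.
Step 31. [r2c5∈{9}] only 9 remains possible at r2c5. So r2c5=9.
Step 32. [r9c1∈{2}] nothing but 2 survives at r9c1, so r9c1=2.
Step 33. [r8c4∈{1}] nothing but 1 survives at r8c4, so r8c4=1.
Step 34. [r7c2∈{5}] r7c2's peers cover all but 5. So r7c2=5.
Step 35. [r1c7∈{1}] r1c7 has the single candidate 1 ⇒ r1c7=1.
Step 36. [r1c2∈{4}] nothing but 4 survives at r1c2, so r1c2=4.
Step 37. [r2c3∈{8}] r2c3 has the single candidate 8, so r2c3=8.
Step 38. [r8c7∈{3}] nothing but 3 survives at r8c7 ⇒ r8c7=3.

Answer: 9 4 2 6 3 7 1 8 5 / 1 7 8 2 9 5 4 3 6 / 3 6 5 8 4 1 2 9 7 / 6 1 7 3 2 4 8 5 9 / 5 2 4 9 7 8 6 1 3 / 8 3 9 5 1 6 7 2 4 / 4 5 3 7 8 2 9 6 1 / 7 8 6 1 5 9 3 4 2 / 2 9 1 4 6 3 5 7 8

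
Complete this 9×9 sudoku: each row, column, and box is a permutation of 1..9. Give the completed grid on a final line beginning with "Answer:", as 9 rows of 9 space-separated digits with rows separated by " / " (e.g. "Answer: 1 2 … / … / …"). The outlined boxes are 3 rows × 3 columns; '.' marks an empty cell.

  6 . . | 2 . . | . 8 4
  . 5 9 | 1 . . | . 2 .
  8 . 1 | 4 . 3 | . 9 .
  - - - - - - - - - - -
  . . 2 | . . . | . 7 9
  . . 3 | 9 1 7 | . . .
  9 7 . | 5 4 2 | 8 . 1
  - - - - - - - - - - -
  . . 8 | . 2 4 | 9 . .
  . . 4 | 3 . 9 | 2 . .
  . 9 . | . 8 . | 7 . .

Step 1. [r9c4∈{6}] r9c4 has the single candidate 6. So r9c4=6.
Step 2. [r9c3∈{5}] r9c3's peers cover all but 5, so r9c3=5.
Step 3. [r9c9∈{3}] only 3 remains possible at r9c9, so r9c9=3.
Step 4. [r8c5∈{5,7}] box 8 places 5 nowhere but r8c5 ⇒ r8c5=5.
Step 5. [r2c1∈{3,4,7}] across row 2, 4 lands solely at r2c1. So r2c1=4.
Step 6. [r5c1∈{5}] only 5 remains possible at r5c1. So r5c1=5.
Step 7. [r4c7∈{3,4,5,6}] row 4 places 5 nowhere but r4c7. So r4c7=5.
Step 8. [r3c7∈{6}] r3c7's peers cover all but 6, so r3c7=6.
Step 9. [r4c1∈{1}] nothing but 1 survives at r4c1. So r4c1=1.
Step 10. [r4c2∈{4,6,8}] in row 4, 4 fits only at r4c2, so r4c2=4.
Step 11. [r3c5∈{7}] nothing but 7 survives at r3c5, so r3c5=7.
Step 12. [r7c8∈{1,5,6}] col 8 places 5 nowhere but r7c8, so r7c8=5.
Step 13. [r7c9∈{6}] r7c9 has the single candidate 6, so r7c9=6.
Step 14. [r9c8∈{1,4}] r9c8 is the only open cell in row 9 admitting 4 ⇒ r9c8=4.
Step 15. [r7c2∈{1,3}] r7c2 is the only open cell in row 7 admitting 1, so r7c2=1.
Step 16. [r5c8∈{6}] nothing but 6 survives at r5c8 ⇒ r5c8=6.
Step 17. [r2c6∈{6,8}] row 2 places 8 nowhere but r2c6, so r2c6=8.
Step 18. [r4c6∈{6}] r4c6 has the single candidate 6, so r4c6=6.
Step 19. [r8c1∈{7}] r8c1 has the single candidate 7. So r8c1=7.
Step 20. [r2c7∈{3}] only 3 remains possible at r2c7, so r2c7=3.
Step 21. [r9c1∈{2}] r9c1 is down to just 2, so r9c1=2.
Step 22. [r2c9∈{7}] nothing but 7 survives at r2c9. So r2c9=7.
Step 23. [r5c2∈{8}] r5c2's peers cover all but 8, so r5c2=8.
Step 24. [r3c9∈{5}] r3c9 has the single candidate 5, so r3c9=5.
Step 25. [r5c7∈{4}] only 4 remains possible at r5c7 ⇒ r5c7=4.
Step 26. [r1c3∈{7}] r1c3's peers cover all but 7. So r1c3=7.
Step 27. [r1c6∈{5}] r1c6's peers cover all but 5. So r1c6=5.
Step 28. [r1c5∈{9}] r1c5's peers cover all but 9. So r1c5=9.
Step 29. [r5c9∈{2}] r5c9 has the single candidate 2. So r5c9=2.
Step 30. [r8c2∈{6}] nothing but 6 survives at r8c2, so r8c2=6.
Step 31. [r4c4∈{8}] r4c4 is down to just 8, so r4c4=8.
Step 32. [r6c3∈{6}] nothing but 6 survives at r6c3. So r6c3=6.
Step 33. [r7c1∈{3}] r7c1's peers cover all but 3, so r7c1=3.
Step 34. [r8c9∈{8}] only 8 remains possible at r8c9, so r8c9=8.
Step 35. [r2c5∈{6}] only 6 remains possible at r2c5. So r2c5=6.
Step 36. [r9c6∈{1}] r9c6 has the single candidate 1. So r9c6=1.
Step 37. [r8c8∈{1}] r8c8 has the single candidate 1. So r8c8=1.
Step 38. [r1c2∈{3}] r1c2's peers cover all but 3. So r1c2=3.
Step 39. [r7c4∈{7}] r7c4 has the single candidate 7, so r7c4=7.
Step 40. [r3c2∈{2}] r3c2 has the single candidate 2 ⇒ r3c2=2.
Step 41. [r1c7∈{1}] nothing but 1 survives at r1c7. So r1c7=1.
Step 42. [r4c5∈{3}] r4c5 has the single candidate 3 ⇒ r4c5=3.
Step 43. [r6c8∈{3}] r6c8 is down to just 3 ⇒ r6c8=3.

Answer: 6 3 7 2 9 5 1 8 4 / 4 5 9 1 6 8 3 2 7 / 8 2 1 4 7 3 6 9 5 / 1 4 2 8 3 6 5 7 9 / 5 8 3 9 1 7 4 6 2 / 9 7 6 5 4 2 8 3 1 / 3 1 8 7 2 4 9 5 6 / 7 6 4 3 5 9 2 1 8 / 2 9 5 6 8 1 7 4 3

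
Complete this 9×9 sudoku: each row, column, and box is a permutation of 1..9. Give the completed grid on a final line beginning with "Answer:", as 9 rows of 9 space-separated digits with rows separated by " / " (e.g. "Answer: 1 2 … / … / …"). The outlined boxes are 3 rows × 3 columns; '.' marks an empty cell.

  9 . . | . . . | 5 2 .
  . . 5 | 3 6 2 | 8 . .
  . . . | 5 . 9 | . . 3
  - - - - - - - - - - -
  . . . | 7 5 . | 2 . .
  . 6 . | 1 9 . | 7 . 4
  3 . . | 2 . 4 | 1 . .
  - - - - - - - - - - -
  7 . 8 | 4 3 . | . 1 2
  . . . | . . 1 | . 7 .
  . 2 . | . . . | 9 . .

Step 1. [r6c5∈{8}] r6c5 has the single candidate 8. So r6c5=8.
Step 2. [r7c7∈{6}] r7c7 is down to just 6. So r7c7=6.
Step 3. [r3c7∈{4}] r3c7's peers cover all but 4, so r3c7=4.
Step 4. [r3c8∈{6}] nothing but 6 survives at r3c8 ⇒ r3c8=6.
Step 5. [r1c3∈{1,3,4,6,7}] r1c3 is the only open cell in row 1 admitting 6. So r1c3=6.
Step 6. [r9c8∈{3,4,5,8}] 4 has one home in col 8: r9c8. So r9c8=4.
Step 7. [r1c2∈{1,3,4,7,8}] r1c2 is the only open cell in row 1 admitting 3. So r1c2=3.
Step 8. [r7c2∈{5,9}] across row 7, 9 lands solely at r7c2. So r7c2=9.
Step 9. [r1c4∈{8}] r1c4 is down to just 8 ⇒ r1c4=8.
Step 10. [r1c6∈{7}] r1c6 has the single candidate 7, so r1c6=7.
Step 11. [r3c5∈{1}] only 1 remains possible at r3c5. So r3c5=1.
Step 12. [r9c6∈{5,6,8}] in col 6, 8 fits only at r9c6, so r9c6=8.
Step 13. [r2c8∈{9}] r2c8 has the single candidate 9, so r2c8=9.
Step 14. [r6c9∈{5,6,9}] 6 has one home in row 6: r6c9. So r6c9=6.
Step 15. [r9c4∈{6}] only 6 remains possible at r9c4 ⇒ r9c4=6.
Step 16. [r8c9∈{5,8}] 8 has one home in row 8: r8c9 ⇒ r8c9=8.
Step 17. [r5c3∈{2}] only 2 remains possible at r5c3, so r5c3=2.
Step 18. [r3c3∈{7}] r3c3's peers cover all but 7 ⇒ r3c3=7.
Step 19. [r3c2∈{8}] only 8 remains possible at r3c2 ⇒ r3c2=8.
Step 20. [r5c6∈{3}] only 3 remains possible at r5c6, so r5c6=3.
Step 21. [r6c8∈{5}] nothing but 5 survives at r6c8, so r6c8=5.
Step 22. [r5c1∈{5,8}] 5 has one home in row 5: r5c1, so r5c1=5.
Step 23. [r4c1∈{1,4,8}] col 1 places 8 nowhere but r4c1 ⇒ r4c1=8.
Step 24. [r9c1∈{1}] r9c1's peers cover all but 1 ⇒ r9c1=1.
Step 25. [r2c2∈{1,4}] box 1 places 1 nowhere but r2c2. So r2c2=1.
Step 26. [r4c2∈{4}] r4c2 has the single candidate 4. So r4c2=4.
Step 27. [r8c3∈{3,4}] 4 has one home in col 3: r8c3. So r8c3=4.
Step 28. [r6c3∈{9}] only 9 remains possible at r6c3. So r6c3=9.
Step 29. [r9c9∈{5}] r9c9's peers cover all but 5 ⇒ r9c9=5.
Step 30. [r7c6∈{5}] nothing but 5 survives at r7c6 ⇒ r7c6=5.
Step 31. [r8c5∈{2}] only 2 remains possible at r8c5. So r8c5=2.
Step 32. [r4c9∈{9}] only 9 remains possible at r4c9. So r4c9=9.
Step 33. [r8c1∈{6}] r8c1's peers cover all but 6. So r8c1=6.
Step 34. [r2c1∈{4}] r2c1 is down to just 4, so r2c1=4.
Step 35. [r3c1∈{2}] r3c1 has the single candidate 2. So r3c1=2.
Step 36. [r9c3∈{3}] nothing but 3 survives at r9c3. So r9c3=3.
Step 37. [r5c8∈{8}] r5c8's peers cover all but 8. So r5c8=8.
Step 38. [r9c5∈{7}] only 7 remains possible at r9c5, so r9c5=7.
Step 39. [r8c4∈{9}] nothing but 9 survives at r8c4, so r8c4=9.
Step 40. [r4c6∈{6}] nothing but 6 survives at r4c6 ⇒ r4c6=6.
Step 41. [r6c2∈{7}] r6c2 is down to just 7 ⇒ r6c2=7.
Step 42. [r1c9∈{1}] r1c9's peers cover all but 1, so r1c9=1.
Step 43. [r2c9∈{7}] only 7 remains possible at r2c9 ⇒ r2c9=7.
Step 44. [r8c2∈{5}] r8c2 has the single candidate 5 ⇒ r8c2=5.
Step 45. [r1c5∈{4}] nothing but 4 survives at r1c5, so r1c5=4.
Step 46. [r4c8∈{3}] nothing but 3 survives at r4c8. So r4c8=3.
Step 47. [r4c3∈{1}] nothing but 1 survives at r4c3, so r4c3=1.
Step 48. [r8c7∈{3}] r8c7's peers cover all but 3, so r8c7=3.

Answer: 9 3 6 8 4 7 5 2 1 / 4 1 5 3 6 2 8 9 7 / 2 8 7 5 1 9 4 6 3 / 8 4 1 7 5 6 2 3 9 / 5 6 2 1 9 3 7 8 4 / 3 7 9 2 8 4 1 5 6 / 7 9 8 4 3 5 6 1 2 / 6 5 4 9 2 1 3 7 8 / 1 2 3 6 7 8 9 4 5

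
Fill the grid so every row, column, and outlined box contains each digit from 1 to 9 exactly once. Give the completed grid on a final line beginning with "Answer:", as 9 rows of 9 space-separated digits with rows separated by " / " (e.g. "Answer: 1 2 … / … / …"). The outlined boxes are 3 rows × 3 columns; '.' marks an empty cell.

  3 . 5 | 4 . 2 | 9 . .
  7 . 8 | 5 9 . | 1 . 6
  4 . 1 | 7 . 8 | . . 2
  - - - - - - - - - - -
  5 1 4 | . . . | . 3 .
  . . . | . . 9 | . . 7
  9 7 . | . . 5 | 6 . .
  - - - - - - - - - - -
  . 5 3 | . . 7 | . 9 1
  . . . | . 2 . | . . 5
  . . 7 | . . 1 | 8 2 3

Step 1. [r9c1∈{6}] r9c1 has the single candidate 6 ⇒ r9c1=6.
Step 2. [r8c6∈{3,4,6}] across col 6, 4 lands solely at r8c6. So r8c6=4.
Step 3. [r8c4∈{3,6,8,9}] in row 8, 3 fits only at r8c4 ⇒ r8c4=3.
Step 4. [r6c5∈{1,3,4,8}] 3 has one home in row 6: r6c5, so r6c5=3.
Step 5. [r5c5∈{1,4,6,8}] 4 has one home in col 5: r5c5. So r5c5=4.
Step 6. [r3c5∈{6}] only 6 remains possible at r3c5, so r3c5=6.
Step 7. [r6c3∈{2}] r6c3 is down to just 2 ⇒ r6c3=2.
Step 8. [r5c1∈{8}] r5c1 is down to just 8. So r5c1=8.
Step 9. [r1c9∈{8}] r1c9 has the single candidate 8, so r1c9=8.
Step 10. [r7c4∈{6,8}] r7c4 is the only open cell in row 7 admitting 6. So r7c4=6.
Step 11. [r6c8∈{1,4,8}] 8 has one home in col 8: r6c8, so r6c8=8.
Step 12. [r3c2∈{9}] only 9 remains possible at r3c2. So r3c2=9.
Step 13. [r4c4∈{2,8}] r4c4 is the only open cell in col 4 admitting 8 ⇒ r4c4=8.
Step 14. [r3c8∈{5}] r3c8 is down to just 5. So r3c8=5.
Step 15. [r5c4∈{1,2}] 2 has one home in col 4: r5c4 ⇒ r5c4=2.
Step 16. [r1c2∈{6}] r1c2's peers cover all but 6, so r1c2=6.
Step 17. [r8c8∈{6,7}] row 8 places 6 nowhere but r8c8. So r8c8=6.
Step 18. [r7c5∈{8}] r7c5 is down to just 8, so r7c5=8.
Step 19. [r5c8∈{1}] only 1 remains possible at r5c8 ⇒ r5c8=1.
Step 20. [r2c8∈{4}] nothing but 4 survives at r2c8, so r2c8=4.
Step 21. [r7c7∈{4}] only 4 remains possible at r7c7. So r7c7=4.
Step 22. [r8c7∈{7}] r8c7 has the single candidate 7 ⇒ r8c7=7.
Step 23. [r6c9∈{4}] nothing but 4 survives at r6c9 ⇒ r6c9=4.
Step 24. [r8c1∈{1}] only 1 remains possible at r8c1. So r8c1=1.
Step 25. [r8c3∈{9}] r8c3's peers cover all but 9 ⇒ r8c3=9.
Step 26. [r5c7∈{5}] r5c7 has the single candidate 5, so r5c7=5.
Step 27. [r7c1∈{2}] r7c1 has the single candidate 2. So r7c1=2.
Step 28. [r6c4∈{1}] r6c4 is down to just 1. So r6c4=1.
Step 29. [r4c7∈{2}] r4c7's peers cover all but 2, so r4c7=2.
Step 30. [r9c5∈{5}] nothing but 5 survives at r9c5. So r9c5=5.
Step 31. [r2c6∈{3}] r2c6's peers cover all but 3. So r2c6=3.
Step 32. [r9c4∈{9}] only 9 remains possible at r9c4 ⇒ r9c4=9.
Step 33. [r5c2∈{3}] r5c2 has the single candidate 3. So r5c2=3.
Step 34. [r1c8∈{7}] r1c8 has the single candidate 7. So r1c8=7.
Step 35. [r2c2∈{2}] r2c2's peers cover all but 2. So r2c2=2.
Step 36. [r4c5∈{7}] only 7 remains possible at r4c5. So r4c5=7.
Step 37. [r4c9∈{9}] r4c9 has the single candidate 9 ⇒ r4c9=9.
Step 38. [r9c2∈{4}] r9c2 is down to just 4, so r9c2=4.
Step 39. [r5c3∈{6}] r5c3 has the single candidate 6. So r5c3=6.
Step 40. [r3c7∈{3}] r3c7's peers cover all but 3 ⇒ r3c7=3.
Step 41. [r8c2∈{8}] r8c2 has the single candidate 8. So r8c2=8.
Step 42. [r4c6∈{6}] only 6 remains possible at r4c6 ⇒ r4c6=6.
Step 43. [r1c5∈{1}] r1c5's peers cover all but 1 ⇒ r1c5=1.

Answer: 3 6 5 4 1 2 9 7 8 / 7 2 8 5 9 3 1 4 6 / 4 9 1 7 6 8 3 5 2 / 5 1 4 8 7 6 2 3 9 / 8 3 6 2 4 9 5 1 7 / 9 7 2 1 3 5 6 8 4 / 2 5 3 6 8 7 4 9 1 / 1 8 9 3 2 4 7 6 5 / 6 4 7 9 5 1 8 2 3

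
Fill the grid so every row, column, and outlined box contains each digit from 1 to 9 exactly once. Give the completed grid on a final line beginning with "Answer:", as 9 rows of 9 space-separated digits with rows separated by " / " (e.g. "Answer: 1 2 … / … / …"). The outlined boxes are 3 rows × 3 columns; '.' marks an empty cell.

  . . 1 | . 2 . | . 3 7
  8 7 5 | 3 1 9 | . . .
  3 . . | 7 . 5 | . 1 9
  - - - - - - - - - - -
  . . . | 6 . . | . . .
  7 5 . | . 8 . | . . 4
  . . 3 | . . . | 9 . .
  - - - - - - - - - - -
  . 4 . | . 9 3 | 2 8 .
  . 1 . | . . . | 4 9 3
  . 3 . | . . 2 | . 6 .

Step 1. [r5c8∈{2}] nothing but 2 survives at r5c8. So r5c8=2.
Step 2. [r5c6∈{1}] r5c6 has the single candidate 1. So r5c6=1.
Step 3. [r9c7∈{1,5,7}] 7 has one home in box 9: r9c7, so r9c7=7.
Step 4. [r4c7∈{1,3,5,8}] in col 7, 1 fits only at r4c7, so r4c7=1.
Step 5. [r2c7∈{6}] nothing but 6 survives at r2c7. So r2c7=6.
Step 6. [r5c3∈{6,9}] in row 5, 6 fits only at r5c3, so r5c3=6.
Step 7. [r6c4∈{2,4,5}] 2 has one home in col 4: r6c4, so r6c4=2.
Step 8. [r4c5∈{3,4,5,7}] r4c5 is the only open cell in row 4 admitting 3, so r4c5=3.
Step 9. [r6c5∈{4,5,7}] r6c5 is the only open cell in box 5 admitting 5 ⇒ r6c5=5.
Step 10. [r7c1∈{5,6}] in row 7, 6 fits only at r7c1. So r7c1=6.
Step 11. [r6c2∈{8}] r6c2 has the single candidate 8. So r6c2=8.
Step 12. [r8c5∈{6,7}] in col 5, 7 fits only at r8c5. So r8c5=7.
Step 13. [r3c5∈{4,6}] in col 5, 6 fits only at r3c5. So r3c5=6.
Step 14. [r3c3∈{2,4}] 4 has one home in row 3: r3c3, so r3c3=4.
Step 15. [r1c1∈{9}] r1c1 has the single candidate 9, so r1c1=9.
Step 16. [r9c1∈{5}] r9c1's peers cover all but 5 ⇒ r9c1=5.
Step 17. [r7c9∈{1,5}] box 9 places 5 nowhere but r7c9. So r7c9=5.
Step 18. [r9c3∈{8,9}] r9c3 is the only open cell in row 9 admitting 9 ⇒ r9c3=9.
Step 19. [r9c4∈{1,4,8}] r9c4 is the only open cell in row 9 admitting 8 ⇒ r9c4=8.
Step 20. [r4c3∈{2}] nothing but 2 survives at r4c3. So r4c3=2.
Step 21. [r4c1∈{4}] r4c1's peers cover all but 4, so r4c1=4.
Step 22. [r4c6∈{7}] r4c6 is down to just 7 ⇒ r4c6=7.
Step 23. [r1c6∈{4,8}] across col 6, 8 lands solely at r1c6, so r1c6=8.
Step 24. [r2c9∈{2}] r2c9 has the single candidate 2. So r2c9=2.
Step 25. [r8c1∈{2}] r8c1's peers cover all but 2. So r8c1=2.
Step 26. [r4c8∈{5}] only 5 remains possible at r4c8. So r4c8=5.
Step 27. [r4c2∈{9}] nothing but 9 survives at r4c2 ⇒ r4c2=9.
Step 28. [r2c8∈{4}] only 4 remains possible at r2c8, so r2c8=4.
Step 29. [r4c9∈{8}] r4c9 is down to just 8 ⇒ r4c9=8.
Step 30. [r6c9∈{6}] only 6 remains possible at r6c9 ⇒ r6c9=6.
Step 31. [r6c1∈{1}] only 1 remains possible at r6c1, so r6c1=1.
Step 32. [r8c3∈{8}] nothing but 8 survives at r8c3 ⇒ r8c3=8.
Step 33. [r8c6∈{6}] r8c6's peers cover all but 6, so r8c6=6.
Step 34. [r8c4∈{5}] nothing but 5 survives at r8c4 ⇒ r8c4=5.
Step 35. [r1c7∈{5}] only 5 remains possible at r1c7 ⇒ r1c7=5.
Step 36. [r7c3∈{7}] r7c3 has the single candidate 7. So r7c3=7.
Step 37. [r6c6∈{4}] r6c6 is down to just 4 ⇒ r6c6=4.
Step 38. [r6c8∈{7}] nothing but 7 survives at r6c8, so r6c8=7.
Step 39. [r5c4∈{9}] nothing but 9 survives at r5c4 ⇒ r5c4=9.
Step 40. [r3c2∈{2}] only 2 remains possible at r3c2 ⇒ r3c2=2.
Step 41. [r1c2∈{6}] nothing but 6 survives at r1c2 ⇒ r1c2=6.
Step 42. [r3c7∈{8}] only 8 remains possible at r3c7. So r3c7=8.
Step 43. [r1c4∈{4}] nothing but 4 survives at r1c4, so r1c4=4.
Step 44. [r9c5∈{4}] r9c5's peers cover all but 4 ⇒ r9c5=4.
Step 45. [r5c7∈{3}] r5c7 has the single candidate 3 ⇒ r5c7=3.
Step 46. [r9c9∈{1}] r9c9's peers cover all but 1. So r9c9=1.
Step 47. [r7c4∈{1}] nothing but 1 survives at r7c4, so r7c4=1.

Answer: 9 6 1 4 2 8 5 3 7 / 8 7 5 3 1 9 6 4 2 / 3 2 4 7 6 5 8 1 9 / 4 9 2 6 3 7 1 5 8 / 7 5 6 9 8 1 3 2 4 / 1 8 3 2 5 4 9 7 6 / 6 4 7 1 9 3 2 8 5 / 2 1 8 5 7 6 4 9 3 / 5 3 9 8 4 2 7 6 1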